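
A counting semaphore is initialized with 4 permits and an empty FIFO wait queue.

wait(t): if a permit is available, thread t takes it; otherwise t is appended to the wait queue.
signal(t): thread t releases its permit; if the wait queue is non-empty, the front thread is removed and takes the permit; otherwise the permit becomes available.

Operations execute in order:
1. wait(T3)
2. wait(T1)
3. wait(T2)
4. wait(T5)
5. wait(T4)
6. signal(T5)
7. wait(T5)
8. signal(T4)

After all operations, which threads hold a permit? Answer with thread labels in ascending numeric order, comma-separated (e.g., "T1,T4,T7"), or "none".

Step 1: wait(T3) -> count=3 queue=[] holders={T3}
Step 2: wait(T1) -> count=2 queue=[] holders={T1,T3}
Step 3: wait(T2) -> count=1 queue=[] holders={T1,T2,T3}
Step 4: wait(T5) -> count=0 queue=[] holders={T1,T2,T3,T5}
Step 5: wait(T4) -> count=0 queue=[T4] holders={T1,T2,T3,T5}
Step 6: signal(T5) -> count=0 queue=[] holders={T1,T2,T3,T4}
Step 7: wait(T5) -> count=0 queue=[T5] holders={T1,T2,T3,T4}
Step 8: signal(T4) -> count=0 queue=[] holders={T1,T2,T3,T5}
Final holders: T1,T2,T3,T5

Answer: T1,T2,T3,T5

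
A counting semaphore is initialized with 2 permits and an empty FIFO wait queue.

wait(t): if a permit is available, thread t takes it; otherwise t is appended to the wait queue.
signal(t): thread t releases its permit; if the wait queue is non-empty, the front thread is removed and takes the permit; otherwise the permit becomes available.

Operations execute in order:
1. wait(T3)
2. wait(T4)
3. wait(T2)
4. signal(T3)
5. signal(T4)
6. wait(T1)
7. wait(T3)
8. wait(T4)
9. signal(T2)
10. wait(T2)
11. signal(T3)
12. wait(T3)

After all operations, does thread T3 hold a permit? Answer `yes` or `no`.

Answer: no

Derivation:
Step 1: wait(T3) -> count=1 queue=[] holders={T3}
Step 2: wait(T4) -> count=0 queue=[] holders={T3,T4}
Step 3: wait(T2) -> count=0 queue=[T2] holders={T3,T4}
Step 4: signal(T3) -> count=0 queue=[] holders={T2,T4}
Step 5: signal(T4) -> count=1 queue=[] holders={T2}
Step 6: wait(T1) -> count=0 queue=[] holders={T1,T2}
Step 7: wait(T3) -> count=0 queue=[T3] holders={T1,T2}
Step 8: wait(T4) -> count=0 queue=[T3,T4] holders={T1,T2}
Step 9: signal(T2) -> count=0 queue=[T4] holders={T1,T3}
Step 10: wait(T2) -> count=0 queue=[T4,T2] holders={T1,T3}
Step 11: signal(T3) -> count=0 queue=[T2] holders={T1,T4}
Step 12: wait(T3) -> count=0 queue=[T2,T3] holders={T1,T4}
Final holders: {T1,T4} -> T3 not in holders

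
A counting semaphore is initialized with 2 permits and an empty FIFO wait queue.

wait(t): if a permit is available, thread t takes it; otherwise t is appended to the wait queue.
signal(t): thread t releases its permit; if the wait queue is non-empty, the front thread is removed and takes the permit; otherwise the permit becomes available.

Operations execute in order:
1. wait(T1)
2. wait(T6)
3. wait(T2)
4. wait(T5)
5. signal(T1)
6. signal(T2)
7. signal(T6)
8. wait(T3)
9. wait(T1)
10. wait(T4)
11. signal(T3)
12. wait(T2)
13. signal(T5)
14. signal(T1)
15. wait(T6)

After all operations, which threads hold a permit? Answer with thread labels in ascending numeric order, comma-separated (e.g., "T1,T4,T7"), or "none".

Step 1: wait(T1) -> count=1 queue=[] holders={T1}
Step 2: wait(T6) -> count=0 queue=[] holders={T1,T6}
Step 3: wait(T2) -> count=0 queue=[T2] holders={T1,T6}
Step 4: wait(T5) -> count=0 queue=[T2,T5] holders={T1,T6}
Step 5: signal(T1) -> count=0 queue=[T5] holders={T2,T6}
Step 6: signal(T2) -> count=0 queue=[] holders={T5,T6}
Step 7: signal(T6) -> count=1 queue=[] holders={T5}
Step 8: wait(T3) -> count=0 queue=[] holders={T3,T5}
Step 9: wait(T1) -> count=0 queue=[T1] holders={T3,T5}
Step 10: wait(T4) -> count=0 queue=[T1,T4] holders={T3,T5}
Step 11: signal(T3) -> count=0 queue=[T4] holders={T1,T5}
Step 12: wait(T2) -> count=0 queue=[T4,T2] holders={T1,T5}
Step 13: signal(T5) -> count=0 queue=[T2] holders={T1,T4}
Step 14: signal(T1) -> count=0 queue=[] holders={T2,T4}
Step 15: wait(T6) -> count=0 queue=[T6] holders={T2,T4}
Final holders: T2,T4

Answer: T2,T4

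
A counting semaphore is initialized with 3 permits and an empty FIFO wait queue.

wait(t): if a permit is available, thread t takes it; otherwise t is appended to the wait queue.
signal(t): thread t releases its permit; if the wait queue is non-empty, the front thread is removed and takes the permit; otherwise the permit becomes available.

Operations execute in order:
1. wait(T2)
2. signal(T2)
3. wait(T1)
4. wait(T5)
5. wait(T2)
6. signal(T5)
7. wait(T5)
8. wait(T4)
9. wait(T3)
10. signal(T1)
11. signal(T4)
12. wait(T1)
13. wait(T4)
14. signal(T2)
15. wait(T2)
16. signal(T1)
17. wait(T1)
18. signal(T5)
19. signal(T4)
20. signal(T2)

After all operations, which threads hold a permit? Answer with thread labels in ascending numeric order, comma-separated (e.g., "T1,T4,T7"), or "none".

Step 1: wait(T2) -> count=2 queue=[] holders={T2}
Step 2: signal(T2) -> count=3 queue=[] holders={none}
Step 3: wait(T1) -> count=2 queue=[] holders={T1}
Step 4: wait(T5) -> count=1 queue=[] holders={T1,T5}
Step 5: wait(T2) -> count=0 queue=[] holders={T1,T2,T5}
Step 6: signal(T5) -> count=1 queue=[] holders={T1,T2}
Step 7: wait(T5) -> count=0 queue=[] holders={T1,T2,T5}
Step 8: wait(T4) -> count=0 queue=[T4] holders={T1,T2,T5}
Step 9: wait(T3) -> count=0 queue=[T4,T3] holders={T1,T2,T5}
Step 10: signal(T1) -> count=0 queue=[T3] holders={T2,T4,T5}
Step 11: signal(T4) -> count=0 queue=[] holders={T2,T3,T5}
Step 12: wait(T1) -> count=0 queue=[T1] holders={T2,T3,T5}
Step 13: wait(T4) -> count=0 queue=[T1,T4] holders={T2,T3,T5}
Step 14: signal(T2) -> count=0 queue=[T4] holders={T1,T3,T5}
Step 15: wait(T2) -> count=0 queue=[T4,T2] holders={T1,T3,T5}
Step 16: signal(T1) -> count=0 queue=[T2] holders={T3,T4,T5}
Step 17: wait(T1) -> count=0 queue=[T2,T1] holders={T3,T4,T5}
Step 18: signal(T5) -> count=0 queue=[T1] holders={T2,T3,T4}
Step 19: signal(T4) -> count=0 queue=[] holders={T1,T2,T3}
Step 20: signal(T2) -> count=1 queue=[] holders={T1,T3}
Final holders: T1,T3

Answer: T1,T3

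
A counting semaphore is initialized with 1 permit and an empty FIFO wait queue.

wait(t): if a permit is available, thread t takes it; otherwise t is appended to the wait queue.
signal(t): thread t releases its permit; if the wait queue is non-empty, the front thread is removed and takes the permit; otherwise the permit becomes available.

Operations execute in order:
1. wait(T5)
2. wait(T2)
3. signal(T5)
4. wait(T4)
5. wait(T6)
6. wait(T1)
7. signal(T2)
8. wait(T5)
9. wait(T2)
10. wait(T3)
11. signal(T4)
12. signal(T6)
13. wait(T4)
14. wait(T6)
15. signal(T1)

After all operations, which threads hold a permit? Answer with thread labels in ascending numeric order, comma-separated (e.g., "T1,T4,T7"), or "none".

Step 1: wait(T5) -> count=0 queue=[] holders={T5}
Step 2: wait(T2) -> count=0 queue=[T2] holders={T5}
Step 3: signal(T5) -> count=0 queue=[] holders={T2}
Step 4: wait(T4) -> count=0 queue=[T4] holders={T2}
Step 5: wait(T6) -> count=0 queue=[T4,T6] holders={T2}
Step 6: wait(T1) -> count=0 queue=[T4,T6,T1] holders={T2}
Step 7: signal(T2) -> count=0 queue=[T6,T1] holders={T4}
Step 8: wait(T5) -> count=0 queue=[T6,T1,T5] holders={T4}
Step 9: wait(T2) -> count=0 queue=[T6,T1,T5,T2] holders={T4}
Step 10: wait(T3) -> count=0 queue=[T6,T1,T5,T2,T3] holders={T4}
Step 11: signal(T4) -> count=0 queue=[T1,T5,T2,T3] holders={T6}
Step 12: signal(T6) -> count=0 queue=[T5,T2,T3] holders={T1}
Step 13: wait(T4) -> count=0 queue=[T5,T2,T3,T4] holders={T1}
Step 14: wait(T6) -> count=0 queue=[T5,T2,T3,T4,T6] holders={T1}
Step 15: signal(T1) -> count=0 queue=[T2,T3,T4,T6] holders={T5}
Final holders: T5

Answer: T5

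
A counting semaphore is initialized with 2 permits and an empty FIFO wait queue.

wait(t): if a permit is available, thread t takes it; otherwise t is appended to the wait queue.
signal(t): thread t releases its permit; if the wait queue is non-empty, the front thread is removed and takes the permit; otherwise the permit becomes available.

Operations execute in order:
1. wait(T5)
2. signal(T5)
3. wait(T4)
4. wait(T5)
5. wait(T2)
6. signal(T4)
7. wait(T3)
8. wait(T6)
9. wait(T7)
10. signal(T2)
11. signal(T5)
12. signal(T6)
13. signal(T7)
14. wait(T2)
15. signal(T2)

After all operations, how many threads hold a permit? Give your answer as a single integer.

Step 1: wait(T5) -> count=1 queue=[] holders={T5}
Step 2: signal(T5) -> count=2 queue=[] holders={none}
Step 3: wait(T4) -> count=1 queue=[] holders={T4}
Step 4: wait(T5) -> count=0 queue=[] holders={T4,T5}
Step 5: wait(T2) -> count=0 queue=[T2] holders={T4,T5}
Step 6: signal(T4) -> count=0 queue=[] holders={T2,T5}
Step 7: wait(T3) -> count=0 queue=[T3] holders={T2,T5}
Step 8: wait(T6) -> count=0 queue=[T3,T6] holders={T2,T5}
Step 9: wait(T7) -> count=0 queue=[T3,T6,T7] holders={T2,T5}
Step 10: signal(T2) -> count=0 queue=[T6,T7] holders={T3,T5}
Step 11: signal(T5) -> count=0 queue=[T7] holders={T3,T6}
Step 12: signal(T6) -> count=0 queue=[] holders={T3,T7}
Step 13: signal(T7) -> count=1 queue=[] holders={T3}
Step 14: wait(T2) -> count=0 queue=[] holders={T2,T3}
Step 15: signal(T2) -> count=1 queue=[] holders={T3}
Final holders: {T3} -> 1 thread(s)

Answer: 1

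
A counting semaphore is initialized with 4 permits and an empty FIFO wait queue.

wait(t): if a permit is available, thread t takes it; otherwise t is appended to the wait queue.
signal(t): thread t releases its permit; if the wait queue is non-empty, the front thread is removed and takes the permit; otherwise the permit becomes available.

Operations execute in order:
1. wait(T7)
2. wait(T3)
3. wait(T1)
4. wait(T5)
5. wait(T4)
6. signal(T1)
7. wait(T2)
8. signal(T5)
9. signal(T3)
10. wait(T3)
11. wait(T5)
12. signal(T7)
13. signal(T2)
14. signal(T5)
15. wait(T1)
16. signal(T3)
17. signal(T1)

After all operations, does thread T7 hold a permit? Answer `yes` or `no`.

Answer: no

Derivation:
Step 1: wait(T7) -> count=3 queue=[] holders={T7}
Step 2: wait(T3) -> count=2 queue=[] holders={T3,T7}
Step 3: wait(T1) -> count=1 queue=[] holders={T1,T3,T7}
Step 4: wait(T5) -> count=0 queue=[] holders={T1,T3,T5,T7}
Step 5: wait(T4) -> count=0 queue=[T4] holders={T1,T3,T5,T7}
Step 6: signal(T1) -> count=0 queue=[] holders={T3,T4,T5,T7}
Step 7: wait(T2) -> count=0 queue=[T2] holders={T3,T4,T5,T7}
Step 8: signal(T5) -> count=0 queue=[] holders={T2,T3,T4,T7}
Step 9: signal(T3) -> count=1 queue=[] holders={T2,T4,T7}
Step 10: wait(T3) -> count=0 queue=[] holders={T2,T3,T4,T7}
Step 11: wait(T5) -> count=0 queue=[T5] holders={T2,T3,T4,T7}
Step 12: signal(T7) -> count=0 queue=[] holders={T2,T3,T4,T5}
Step 13: signal(T2) -> count=1 queue=[] holders={T3,T4,T5}
Step 14: signal(T5) -> count=2 queue=[] holders={T3,T4}
Step 15: wait(T1) -> count=1 queue=[] holders={T1,T3,T4}
Step 16: signal(T3) -> count=2 queue=[] holders={T1,T4}
Step 17: signal(T1) -> count=3 queue=[] holders={T4}
Final holders: {T4} -> T7 not in holders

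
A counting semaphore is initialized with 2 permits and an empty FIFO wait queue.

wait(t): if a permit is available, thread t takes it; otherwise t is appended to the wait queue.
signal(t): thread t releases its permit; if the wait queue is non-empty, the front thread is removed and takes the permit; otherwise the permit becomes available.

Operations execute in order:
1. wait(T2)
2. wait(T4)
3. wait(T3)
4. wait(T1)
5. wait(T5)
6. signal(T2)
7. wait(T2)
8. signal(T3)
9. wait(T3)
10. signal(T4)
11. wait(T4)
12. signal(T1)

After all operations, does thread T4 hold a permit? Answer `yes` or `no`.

Step 1: wait(T2) -> count=1 queue=[] holders={T2}
Step 2: wait(T4) -> count=0 queue=[] holders={T2,T4}
Step 3: wait(T3) -> count=0 queue=[T3] holders={T2,T4}
Step 4: wait(T1) -> count=0 queue=[T3,T1] holders={T2,T4}
Step 5: wait(T5) -> count=0 queue=[T3,T1,T5] holders={T2,T4}
Step 6: signal(T2) -> count=0 queue=[T1,T5] holders={T3,T4}
Step 7: wait(T2) -> count=0 queue=[T1,T5,T2] holders={T3,T4}
Step 8: signal(T3) -> count=0 queue=[T5,T2] holders={T1,T4}
Step 9: wait(T3) -> count=0 queue=[T5,T2,T3] holders={T1,T4}
Step 10: signal(T4) -> count=0 queue=[T2,T3] holders={T1,T5}
Step 11: wait(T4) -> count=0 queue=[T2,T3,T4] holders={T1,T5}
Step 12: signal(T1) -> count=0 queue=[T3,T4] holders={T2,T5}
Final holders: {T2,T5} -> T4 not in holders

Answer: no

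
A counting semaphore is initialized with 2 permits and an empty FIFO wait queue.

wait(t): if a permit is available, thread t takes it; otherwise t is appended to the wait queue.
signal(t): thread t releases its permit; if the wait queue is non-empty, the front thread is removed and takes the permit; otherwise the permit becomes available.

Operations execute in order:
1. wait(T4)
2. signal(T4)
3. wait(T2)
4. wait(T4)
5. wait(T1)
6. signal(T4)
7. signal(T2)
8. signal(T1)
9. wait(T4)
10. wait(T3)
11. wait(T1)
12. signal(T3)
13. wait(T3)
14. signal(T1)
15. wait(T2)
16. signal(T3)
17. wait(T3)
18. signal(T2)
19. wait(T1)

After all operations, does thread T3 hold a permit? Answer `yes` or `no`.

Answer: yes

Derivation:
Step 1: wait(T4) -> count=1 queue=[] holders={T4}
Step 2: signal(T4) -> count=2 queue=[] holders={none}
Step 3: wait(T2) -> count=1 queue=[] holders={T2}
Step 4: wait(T4) -> count=0 queue=[] holders={T2,T4}
Step 5: wait(T1) -> count=0 queue=[T1] holders={T2,T4}
Step 6: signal(T4) -> count=0 queue=[] holders={T1,T2}
Step 7: signal(T2) -> count=1 queue=[] holders={T1}
Step 8: signal(T1) -> count=2 queue=[] holders={none}
Step 9: wait(T4) -> count=1 queue=[] holders={T4}
Step 10: wait(T3) -> count=0 queue=[] holders={T3,T4}
Step 11: wait(T1) -> count=0 queue=[T1] holders={T3,T4}
Step 12: signal(T3) -> count=0 queue=[] holders={T1,T4}
Step 13: wait(T3) -> count=0 queue=[T3] holders={T1,T4}
Step 14: signal(T1) -> count=0 queue=[] holders={T3,T4}
Step 15: wait(T2) -> count=0 queue=[T2] holders={T3,T4}
Step 16: signal(T3) -> count=0 queue=[] holders={T2,T4}
Step 17: wait(T3) -> count=0 queue=[T3] holders={T2,T4}
Step 18: signal(T2) -> count=0 queue=[] holders={T3,T4}
Step 19: wait(T1) -> count=0 queue=[T1] holders={T3,T4}
Final holders: {T3,T4} -> T3 in holders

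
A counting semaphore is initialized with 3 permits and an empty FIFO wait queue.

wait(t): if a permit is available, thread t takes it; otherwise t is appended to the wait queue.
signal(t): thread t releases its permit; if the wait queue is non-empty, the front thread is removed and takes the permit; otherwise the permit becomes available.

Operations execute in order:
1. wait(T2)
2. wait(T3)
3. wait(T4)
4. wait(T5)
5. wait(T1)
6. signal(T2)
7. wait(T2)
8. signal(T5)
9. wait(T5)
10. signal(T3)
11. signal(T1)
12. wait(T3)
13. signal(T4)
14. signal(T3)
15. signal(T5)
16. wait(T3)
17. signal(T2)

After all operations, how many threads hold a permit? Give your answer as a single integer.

Step 1: wait(T2) -> count=2 queue=[] holders={T2}
Step 2: wait(T3) -> count=1 queue=[] holders={T2,T3}
Step 3: wait(T4) -> count=0 queue=[] holders={T2,T3,T4}
Step 4: wait(T5) -> count=0 queue=[T5] holders={T2,T3,T4}
Step 5: wait(T1) -> count=0 queue=[T5,T1] holders={T2,T3,T4}
Step 6: signal(T2) -> count=0 queue=[T1] holders={T3,T4,T5}
Step 7: wait(T2) -> count=0 queue=[T1,T2] holders={T3,T4,T5}
Step 8: signal(T5) -> count=0 queue=[T2] holders={T1,T3,T4}
Step 9: wait(T5) -> count=0 queue=[T2,T5] holders={T1,T3,T4}
Step 10: signal(T3) -> count=0 queue=[T5] holders={T1,T2,T4}
Step 11: signal(T1) -> count=0 queue=[] holders={T2,T4,T5}
Step 12: wait(T3) -> count=0 queue=[T3] holders={T2,T4,T5}
Step 13: signal(T4) -> count=0 queue=[] holders={T2,T3,T5}
Step 14: signal(T3) -> count=1 queue=[] holders={T2,T5}
Step 15: signal(T5) -> count=2 queue=[] holders={T2}
Step 16: wait(T3) -> count=1 queue=[] holders={T2,T3}
Step 17: signal(T2) -> count=2 queue=[] holders={T3}
Final holders: {T3} -> 1 thread(s)

Answer: 1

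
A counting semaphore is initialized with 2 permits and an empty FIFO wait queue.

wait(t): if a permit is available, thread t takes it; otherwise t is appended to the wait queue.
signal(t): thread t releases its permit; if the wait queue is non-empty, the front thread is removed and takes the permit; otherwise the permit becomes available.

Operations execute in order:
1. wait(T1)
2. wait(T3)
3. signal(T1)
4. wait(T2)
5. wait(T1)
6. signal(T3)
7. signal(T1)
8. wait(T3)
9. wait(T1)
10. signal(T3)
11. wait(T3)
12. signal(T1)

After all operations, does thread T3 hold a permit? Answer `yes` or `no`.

Answer: yes

Derivation:
Step 1: wait(T1) -> count=1 queue=[] holders={T1}
Step 2: wait(T3) -> count=0 queue=[] holders={T1,T3}
Step 3: signal(T1) -> count=1 queue=[] holders={T3}
Step 4: wait(T2) -> count=0 queue=[] holders={T2,T3}
Step 5: wait(T1) -> count=0 queue=[T1] holders={T2,T3}
Step 6: signal(T3) -> count=0 queue=[] holders={T1,T2}
Step 7: signal(T1) -> count=1 queue=[] holders={T2}
Step 8: wait(T3) -> count=0 queue=[] holders={T2,T3}
Step 9: wait(T1) -> count=0 queue=[T1] holders={T2,T3}
Step 10: signal(T3) -> count=0 queue=[] holders={T1,T2}
Step 11: wait(T3) -> count=0 queue=[T3] holders={T1,T2}
Step 12: signal(T1) -> count=0 queue=[] holders={T2,T3}
Final holders: {T2,T3} -> T3 in holders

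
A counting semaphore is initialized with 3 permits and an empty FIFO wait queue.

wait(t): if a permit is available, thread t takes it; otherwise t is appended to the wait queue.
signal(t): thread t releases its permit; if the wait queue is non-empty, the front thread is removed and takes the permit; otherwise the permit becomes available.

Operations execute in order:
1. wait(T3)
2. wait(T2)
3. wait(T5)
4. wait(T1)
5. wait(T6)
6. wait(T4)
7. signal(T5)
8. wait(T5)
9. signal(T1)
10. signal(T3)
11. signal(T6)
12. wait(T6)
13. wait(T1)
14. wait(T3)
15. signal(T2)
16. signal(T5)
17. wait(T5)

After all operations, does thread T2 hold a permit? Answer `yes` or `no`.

Step 1: wait(T3) -> count=2 queue=[] holders={T3}
Step 2: wait(T2) -> count=1 queue=[] holders={T2,T3}
Step 3: wait(T5) -> count=0 queue=[] holders={T2,T3,T5}
Step 4: wait(T1) -> count=0 queue=[T1] holders={T2,T3,T5}
Step 5: wait(T6) -> count=0 queue=[T1,T6] holders={T2,T3,T5}
Step 6: wait(T4) -> count=0 queue=[T1,T6,T4] holders={T2,T3,T5}
Step 7: signal(T5) -> count=0 queue=[T6,T4] holders={T1,T2,T3}
Step 8: wait(T5) -> count=0 queue=[T6,T4,T5] holders={T1,T2,T3}
Step 9: signal(T1) -> count=0 queue=[T4,T5] holders={T2,T3,T6}
Step 10: signal(T3) -> count=0 queue=[T5] holders={T2,T4,T6}
Step 11: signal(T6) -> count=0 queue=[] holders={T2,T4,T5}
Step 12: wait(T6) -> count=0 queue=[T6] holders={T2,T4,T5}
Step 13: wait(T1) -> count=0 queue=[T6,T1] holders={T2,T4,T5}
Step 14: wait(T3) -> count=0 queue=[T6,T1,T3] holders={T2,T4,T5}
Step 15: signal(T2) -> count=0 queue=[T1,T3] holders={T4,T5,T6}
Step 16: signal(T5) -> count=0 queue=[T3] holders={T1,T4,T6}
Step 17: wait(T5) -> count=0 queue=[T3,T5] holders={T1,T4,T6}
Final holders: {T1,T4,T6} -> T2 not in holders

Answer: no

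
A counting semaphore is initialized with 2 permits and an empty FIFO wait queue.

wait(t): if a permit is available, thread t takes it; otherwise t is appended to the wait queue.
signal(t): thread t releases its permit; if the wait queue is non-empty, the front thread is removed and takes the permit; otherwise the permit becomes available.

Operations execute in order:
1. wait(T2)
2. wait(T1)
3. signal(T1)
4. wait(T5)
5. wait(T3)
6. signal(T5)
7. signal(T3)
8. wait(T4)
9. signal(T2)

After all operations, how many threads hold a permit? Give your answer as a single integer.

Step 1: wait(T2) -> count=1 queue=[] holders={T2}
Step 2: wait(T1) -> count=0 queue=[] holders={T1,T2}
Step 3: signal(T1) -> count=1 queue=[] holders={T2}
Step 4: wait(T5) -> count=0 queue=[] holders={T2,T5}
Step 5: wait(T3) -> count=0 queue=[T3] holders={T2,T5}
Step 6: signal(T5) -> count=0 queue=[] holders={T2,T3}
Step 7: signal(T3) -> count=1 queue=[] holders={T2}
Step 8: wait(T4) -> count=0 queue=[] holders={T2,T4}
Step 9: signal(T2) -> count=1 queue=[] holders={T4}
Final holders: {T4} -> 1 thread(s)

Answer: 1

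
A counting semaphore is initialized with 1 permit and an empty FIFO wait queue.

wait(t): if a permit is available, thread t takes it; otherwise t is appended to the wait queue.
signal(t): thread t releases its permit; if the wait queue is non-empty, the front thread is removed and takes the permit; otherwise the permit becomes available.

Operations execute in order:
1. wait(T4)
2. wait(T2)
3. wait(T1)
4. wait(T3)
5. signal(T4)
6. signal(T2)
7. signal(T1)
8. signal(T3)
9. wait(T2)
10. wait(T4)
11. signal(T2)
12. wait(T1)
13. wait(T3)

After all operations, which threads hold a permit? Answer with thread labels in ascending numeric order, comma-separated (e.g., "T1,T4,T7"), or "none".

Step 1: wait(T4) -> count=0 queue=[] holders={T4}
Step 2: wait(T2) -> count=0 queue=[T2] holders={T4}
Step 3: wait(T1) -> count=0 queue=[T2,T1] holders={T4}
Step 4: wait(T3) -> count=0 queue=[T2,T1,T3] holders={T4}
Step 5: signal(T4) -> count=0 queue=[T1,T3] holders={T2}
Step 6: signal(T2) -> count=0 queue=[T3] holders={T1}
Step 7: signal(T1) -> count=0 queue=[] holders={T3}
Step 8: signal(T3) -> count=1 queue=[] holders={none}
Step 9: wait(T2) -> count=0 queue=[] holders={T2}
Step 10: wait(T4) -> count=0 queue=[T4] holders={T2}
Step 11: signal(T2) -> count=0 queue=[] holders={T4}
Step 12: wait(T1) -> count=0 queue=[T1] holders={T4}
Step 13: wait(T3) -> count=0 queue=[T1,T3] holders={T4}
Final holders: T4

Answer: T4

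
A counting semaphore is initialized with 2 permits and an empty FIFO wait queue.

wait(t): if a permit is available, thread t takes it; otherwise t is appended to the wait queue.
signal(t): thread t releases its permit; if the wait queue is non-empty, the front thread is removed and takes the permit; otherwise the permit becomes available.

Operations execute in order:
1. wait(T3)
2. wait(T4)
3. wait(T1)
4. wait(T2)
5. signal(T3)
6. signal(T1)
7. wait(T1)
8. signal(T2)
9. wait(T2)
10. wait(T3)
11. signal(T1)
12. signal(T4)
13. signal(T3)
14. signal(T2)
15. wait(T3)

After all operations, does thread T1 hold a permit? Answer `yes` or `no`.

Step 1: wait(T3) -> count=1 queue=[] holders={T3}
Step 2: wait(T4) -> count=0 queue=[] holders={T3,T4}
Step 3: wait(T1) -> count=0 queue=[T1] holders={T3,T4}
Step 4: wait(T2) -> count=0 queue=[T1,T2] holders={T3,T4}
Step 5: signal(T3) -> count=0 queue=[T2] holders={T1,T4}
Step 6: signal(T1) -> count=0 queue=[] holders={T2,T4}
Step 7: wait(T1) -> count=0 queue=[T1] holders={T2,T4}
Step 8: signal(T2) -> count=0 queue=[] holders={T1,T4}
Step 9: wait(T2) -> count=0 queue=[T2] holders={T1,T4}
Step 10: wait(T3) -> count=0 queue=[T2,T3] holders={T1,T4}
Step 11: signal(T1) -> count=0 queue=[T3] holders={T2,T4}
Step 12: signal(T4) -> count=0 queue=[] holders={T2,T3}
Step 13: signal(T3) -> count=1 queue=[] holders={T2}
Step 14: signal(T2) -> count=2 queue=[] holders={none}
Step 15: wait(T3) -> count=1 queue=[] holders={T3}
Final holders: {T3} -> T1 not in holders

Answer: no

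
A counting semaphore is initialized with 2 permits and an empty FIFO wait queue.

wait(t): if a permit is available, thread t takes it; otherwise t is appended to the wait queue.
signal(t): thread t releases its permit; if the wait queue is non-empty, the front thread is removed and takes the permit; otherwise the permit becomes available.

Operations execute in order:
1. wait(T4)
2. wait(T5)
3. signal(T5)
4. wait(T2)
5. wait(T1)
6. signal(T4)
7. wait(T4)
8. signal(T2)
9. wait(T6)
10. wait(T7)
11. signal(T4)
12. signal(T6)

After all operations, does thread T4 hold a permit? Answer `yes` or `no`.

Answer: no

Derivation:
Step 1: wait(T4) -> count=1 queue=[] holders={T4}
Step 2: wait(T5) -> count=0 queue=[] holders={T4,T5}
Step 3: signal(T5) -> count=1 queue=[] holders={T4}
Step 4: wait(T2) -> count=0 queue=[] holders={T2,T4}
Step 5: wait(T1) -> count=0 queue=[T1] holders={T2,T4}
Step 6: signal(T4) -> count=0 queue=[] holders={T1,T2}
Step 7: wait(T4) -> count=0 queue=[T4] holders={T1,T2}
Step 8: signal(T2) -> count=0 queue=[] holders={T1,T4}
Step 9: wait(T6) -> count=0 queue=[T6] holders={T1,T4}
Step 10: wait(T7) -> count=0 queue=[T6,T7] holders={T1,T4}
Step 11: signal(T4) -> count=0 queue=[T7] holders={T1,T6}
Step 12: signal(T6) -> count=0 queue=[] holders={T1,T7}
Final holders: {T1,T7} -> T4 not in holders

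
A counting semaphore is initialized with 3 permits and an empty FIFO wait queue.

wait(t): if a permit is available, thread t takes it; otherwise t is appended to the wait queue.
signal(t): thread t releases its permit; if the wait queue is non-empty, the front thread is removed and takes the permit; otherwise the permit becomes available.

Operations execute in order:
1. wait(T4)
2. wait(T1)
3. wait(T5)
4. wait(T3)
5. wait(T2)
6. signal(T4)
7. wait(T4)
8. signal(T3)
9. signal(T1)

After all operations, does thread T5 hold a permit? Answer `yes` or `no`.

Answer: yes

Derivation:
Step 1: wait(T4) -> count=2 queue=[] holders={T4}
Step 2: wait(T1) -> count=1 queue=[] holders={T1,T4}
Step 3: wait(T5) -> count=0 queue=[] holders={T1,T4,T5}
Step 4: wait(T3) -> count=0 queue=[T3] holders={T1,T4,T5}
Step 5: wait(T2) -> count=0 queue=[T3,T2] holders={T1,T4,T5}
Step 6: signal(T4) -> count=0 queue=[T2] holders={T1,T3,T5}
Step 7: wait(T4) -> count=0 queue=[T2,T4] holders={T1,T3,T5}
Step 8: signal(T3) -> count=0 queue=[T4] holders={T1,T2,T5}
Step 9: signal(T1) -> count=0 queue=[] holders={T2,T4,T5}
Final holders: {T2,T4,T5} -> T5 in holders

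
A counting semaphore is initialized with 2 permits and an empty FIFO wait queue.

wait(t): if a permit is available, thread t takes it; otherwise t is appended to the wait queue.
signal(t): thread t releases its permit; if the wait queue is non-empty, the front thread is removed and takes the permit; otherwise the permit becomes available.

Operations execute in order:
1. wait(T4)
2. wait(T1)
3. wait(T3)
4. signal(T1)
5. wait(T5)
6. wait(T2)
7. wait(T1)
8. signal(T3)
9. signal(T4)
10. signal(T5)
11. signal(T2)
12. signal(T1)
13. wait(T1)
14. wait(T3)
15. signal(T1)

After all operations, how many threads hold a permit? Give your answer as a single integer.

Step 1: wait(T4) -> count=1 queue=[] holders={T4}
Step 2: wait(T1) -> count=0 queue=[] holders={T1,T4}
Step 3: wait(T3) -> count=0 queue=[T3] holders={T1,T4}
Step 4: signal(T1) -> count=0 queue=[] holders={T3,T4}
Step 5: wait(T5) -> count=0 queue=[T5] holders={T3,T4}
Step 6: wait(T2) -> count=0 queue=[T5,T2] holders={T3,T4}
Step 7: wait(T1) -> count=0 queue=[T5,T2,T1] holders={T3,T4}
Step 8: signal(T3) -> count=0 queue=[T2,T1] holders={T4,T5}
Step 9: signal(T4) -> count=0 queue=[T1] holders={T2,T5}
Step 10: signal(T5) -> count=0 queue=[] holders={T1,T2}
Step 11: signal(T2) -> count=1 queue=[] holders={T1}
Step 12: signal(T1) -> count=2 queue=[] holders={none}
Step 13: wait(T1) -> count=1 queue=[] holders={T1}
Step 14: wait(T3) -> count=0 queue=[] holders={T1,T3}
Step 15: signal(T1) -> count=1 queue=[] holders={T3}
Final holders: {T3} -> 1 thread(s)

Answer: 1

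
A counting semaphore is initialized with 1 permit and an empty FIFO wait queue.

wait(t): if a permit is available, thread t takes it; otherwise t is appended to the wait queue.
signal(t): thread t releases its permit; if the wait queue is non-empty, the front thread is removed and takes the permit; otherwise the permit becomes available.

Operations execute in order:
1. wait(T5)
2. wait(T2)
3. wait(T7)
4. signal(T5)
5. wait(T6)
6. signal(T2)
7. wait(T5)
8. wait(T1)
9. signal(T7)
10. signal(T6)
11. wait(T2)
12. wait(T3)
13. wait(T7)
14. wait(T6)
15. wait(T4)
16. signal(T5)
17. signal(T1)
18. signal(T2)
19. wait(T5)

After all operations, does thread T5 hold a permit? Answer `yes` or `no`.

Answer: no

Derivation:
Step 1: wait(T5) -> count=0 queue=[] holders={T5}
Step 2: wait(T2) -> count=0 queue=[T2] holders={T5}
Step 3: wait(T7) -> count=0 queue=[T2,T7] holders={T5}
Step 4: signal(T5) -> count=0 queue=[T7] holders={T2}
Step 5: wait(T6) -> count=0 queue=[T7,T6] holders={T2}
Step 6: signal(T2) -> count=0 queue=[T6] holders={T7}
Step 7: wait(T5) -> count=0 queue=[T6,T5] holders={T7}
Step 8: wait(T1) -> count=0 queue=[T6,T5,T1] holders={T7}
Step 9: signal(T7) -> count=0 queue=[T5,T1] holders={T6}
Step 10: signal(T6) -> count=0 queue=[T1] holders={T5}
Step 11: wait(T2) -> count=0 queue=[T1,T2] holders={T5}
Step 12: wait(T3) -> count=0 queue=[T1,T2,T3] holders={T5}
Step 13: wait(T7) -> count=0 queue=[T1,T2,T3,T7] holders={T5}
Step 14: wait(T6) -> count=0 queue=[T1,T2,T3,T7,T6] holders={T5}
Step 15: wait(T4) -> count=0 queue=[T1,T2,T3,T7,T6,T4] holders={T5}
Step 16: signal(T5) -> count=0 queue=[T2,T3,T7,T6,T4] holders={T1}
Step 17: signal(T1) -> count=0 queue=[T3,T7,T6,T4] holders={T2}
Step 18: signal(T2) -> count=0 queue=[T7,T6,T4] holders={T3}
Step 19: wait(T5) -> count=0 queue=[T7,T6,T4,T5] holders={T3}
Final holders: {T3} -> T5 not in holders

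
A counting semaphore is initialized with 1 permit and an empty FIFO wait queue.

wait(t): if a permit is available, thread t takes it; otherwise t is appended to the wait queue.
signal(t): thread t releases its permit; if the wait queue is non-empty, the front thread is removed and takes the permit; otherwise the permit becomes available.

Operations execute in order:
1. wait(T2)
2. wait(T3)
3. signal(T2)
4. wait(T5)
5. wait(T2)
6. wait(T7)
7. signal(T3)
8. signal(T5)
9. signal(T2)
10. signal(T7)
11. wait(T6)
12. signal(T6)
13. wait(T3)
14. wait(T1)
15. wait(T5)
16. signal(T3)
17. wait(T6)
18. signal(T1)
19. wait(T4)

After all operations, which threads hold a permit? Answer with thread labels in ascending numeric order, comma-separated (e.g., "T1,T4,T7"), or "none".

Step 1: wait(T2) -> count=0 queue=[] holders={T2}
Step 2: wait(T3) -> count=0 queue=[T3] holders={T2}
Step 3: signal(T2) -> count=0 queue=[] holders={T3}
Step 4: wait(T5) -> count=0 queue=[T5] holders={T3}
Step 5: wait(T2) -> count=0 queue=[T5,T2] holders={T3}
Step 6: wait(T7) -> count=0 queue=[T5,T2,T7] holders={T3}
Step 7: signal(T3) -> count=0 queue=[T2,T7] holders={T5}
Step 8: signal(T5) -> count=0 queue=[T7] holders={T2}
Step 9: signal(T2) -> count=0 queue=[] holders={T7}
Step 10: signal(T7) -> count=1 queue=[] holders={none}
Step 11: wait(T6) -> count=0 queue=[] holders={T6}
Step 12: signal(T6) -> count=1 queue=[] holders={none}
Step 13: wait(T3) -> count=0 queue=[] holders={T3}
Step 14: wait(T1) -> count=0 queue=[T1] holders={T3}
Step 15: wait(T5) -> count=0 queue=[T1,T5] holders={T3}
Step 16: signal(T3) -> count=0 queue=[T5] holders={T1}
Step 17: wait(T6) -> count=0 queue=[T5,T6] holders={T1}
Step 18: signal(T1) -> count=0 queue=[T6] holders={T5}
Step 19: wait(T4) -> count=0 queue=[T6,T4] holders={T5}
Final holders: T5

Answer: T5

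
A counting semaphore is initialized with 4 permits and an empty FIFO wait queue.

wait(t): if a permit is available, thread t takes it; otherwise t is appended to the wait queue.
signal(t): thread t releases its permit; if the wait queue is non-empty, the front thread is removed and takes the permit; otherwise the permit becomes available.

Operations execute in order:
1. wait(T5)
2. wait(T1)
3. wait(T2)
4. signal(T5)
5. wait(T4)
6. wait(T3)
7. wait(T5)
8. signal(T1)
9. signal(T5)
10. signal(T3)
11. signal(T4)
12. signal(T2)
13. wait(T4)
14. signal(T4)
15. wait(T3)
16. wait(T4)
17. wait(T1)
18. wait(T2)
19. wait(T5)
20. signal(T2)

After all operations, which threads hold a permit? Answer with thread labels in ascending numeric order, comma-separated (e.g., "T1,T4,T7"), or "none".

Step 1: wait(T5) -> count=3 queue=[] holders={T5}
Step 2: wait(T1) -> count=2 queue=[] holders={T1,T5}
Step 3: wait(T2) -> count=1 queue=[] holders={T1,T2,T5}
Step 4: signal(T5) -> count=2 queue=[] holders={T1,T2}
Step 5: wait(T4) -> count=1 queue=[] holders={T1,T2,T4}
Step 6: wait(T3) -> count=0 queue=[] holders={T1,T2,T3,T4}
Step 7: wait(T5) -> count=0 queue=[T5] holders={T1,T2,T3,T4}
Step 8: signal(T1) -> count=0 queue=[] holders={T2,T3,T4,T5}
Step 9: signal(T5) -> count=1 queue=[] holders={T2,T3,T4}
Step 10: signal(T3) -> count=2 queue=[] holders={T2,T4}
Step 11: signal(T4) -> count=3 queue=[] holders={T2}
Step 12: signal(T2) -> count=4 queue=[] holders={none}
Step 13: wait(T4) -> count=3 queue=[] holders={T4}
Step 14: signal(T4) -> count=4 queue=[] holders={none}
Step 15: wait(T3) -> count=3 queue=[] holders={T3}
Step 16: wait(T4) -> count=2 queue=[] holders={T3,T4}
Step 17: wait(T1) -> count=1 queue=[] holders={T1,T3,T4}
Step 18: wait(T2) -> count=0 queue=[] holders={T1,T2,T3,T4}
Step 19: wait(T5) -> count=0 queue=[T5] holders={T1,T2,T3,T4}
Step 20: signal(T2) -> count=0 queue=[] holders={T1,T3,T4,T5}
Final holders: T1,T3,T4,T5

Answer: T1,T3,T4,T5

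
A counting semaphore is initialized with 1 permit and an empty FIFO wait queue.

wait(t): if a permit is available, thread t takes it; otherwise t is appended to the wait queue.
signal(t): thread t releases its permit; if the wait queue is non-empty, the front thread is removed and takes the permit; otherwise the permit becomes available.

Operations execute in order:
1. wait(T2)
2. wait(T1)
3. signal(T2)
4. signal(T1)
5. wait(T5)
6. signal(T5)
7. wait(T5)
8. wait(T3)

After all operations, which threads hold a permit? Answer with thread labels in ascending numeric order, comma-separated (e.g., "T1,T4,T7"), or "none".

Step 1: wait(T2) -> count=0 queue=[] holders={T2}
Step 2: wait(T1) -> count=0 queue=[T1] holders={T2}
Step 3: signal(T2) -> count=0 queue=[] holders={T1}
Step 4: signal(T1) -> count=1 queue=[] holders={none}
Step 5: wait(T5) -> count=0 queue=[] holders={T5}
Step 6: signal(T5) -> count=1 queue=[] holders={none}
Step 7: wait(T5) -> count=0 queue=[] holders={T5}
Step 8: wait(T3) -> count=0 queue=[T3] holders={T5}
Final holders: T5

Answer: T5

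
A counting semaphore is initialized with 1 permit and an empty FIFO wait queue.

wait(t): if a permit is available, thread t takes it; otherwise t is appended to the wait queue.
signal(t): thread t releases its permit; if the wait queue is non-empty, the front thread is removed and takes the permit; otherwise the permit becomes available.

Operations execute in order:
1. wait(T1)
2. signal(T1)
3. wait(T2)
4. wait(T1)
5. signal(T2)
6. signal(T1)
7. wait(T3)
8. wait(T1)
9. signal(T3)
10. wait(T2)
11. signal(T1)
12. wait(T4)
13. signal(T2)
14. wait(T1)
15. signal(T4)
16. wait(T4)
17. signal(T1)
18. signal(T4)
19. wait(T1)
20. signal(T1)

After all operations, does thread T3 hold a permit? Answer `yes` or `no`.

Step 1: wait(T1) -> count=0 queue=[] holders={T1}
Step 2: signal(T1) -> count=1 queue=[] holders={none}
Step 3: wait(T2) -> count=0 queue=[] holders={T2}
Step 4: wait(T1) -> count=0 queue=[T1] holders={T2}
Step 5: signal(T2) -> count=0 queue=[] holders={T1}
Step 6: signal(T1) -> count=1 queue=[] holders={none}
Step 7: wait(T3) -> count=0 queue=[] holders={T3}
Step 8: wait(T1) -> count=0 queue=[T1] holders={T3}
Step 9: signal(T3) -> count=0 queue=[] holders={T1}
Step 10: wait(T2) -> count=0 queue=[T2] holders={T1}
Step 11: signal(T1) -> count=0 queue=[] holders={T2}
Step 12: wait(T4) -> count=0 queue=[T4] holders={T2}
Step 13: signal(T2) -> count=0 queue=[] holders={T4}
Step 14: wait(T1) -> count=0 queue=[T1] holders={T4}
Step 15: signal(T4) -> count=0 queue=[] holders={T1}
Step 16: wait(T4) -> count=0 queue=[T4] holders={T1}
Step 17: signal(T1) -> count=0 queue=[] holders={T4}
Step 18: signal(T4) -> count=1 queue=[] holders={none}
Step 19: wait(T1) -> count=0 queue=[] holders={T1}
Step 20: signal(T1) -> count=1 queue=[] holders={none}
Final holders: {none} -> T3 not in holders

Answer: no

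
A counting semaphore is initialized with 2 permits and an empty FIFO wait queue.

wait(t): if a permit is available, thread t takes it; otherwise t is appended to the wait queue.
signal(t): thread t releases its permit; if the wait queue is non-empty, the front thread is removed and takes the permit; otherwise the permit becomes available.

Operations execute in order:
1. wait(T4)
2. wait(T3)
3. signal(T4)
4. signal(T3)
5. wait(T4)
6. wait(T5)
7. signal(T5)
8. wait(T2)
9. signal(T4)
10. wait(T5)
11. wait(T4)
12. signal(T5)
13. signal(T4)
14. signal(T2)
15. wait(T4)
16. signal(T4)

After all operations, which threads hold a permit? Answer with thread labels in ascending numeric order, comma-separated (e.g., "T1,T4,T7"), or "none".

Answer: none

Derivation:
Step 1: wait(T4) -> count=1 queue=[] holders={T4}
Step 2: wait(T3) -> count=0 queue=[] holders={T3,T4}
Step 3: signal(T4) -> count=1 queue=[] holders={T3}
Step 4: signal(T3) -> count=2 queue=[] holders={none}
Step 5: wait(T4) -> count=1 queue=[] holders={T4}
Step 6: wait(T5) -> count=0 queue=[] holders={T4,T5}
Step 7: signal(T5) -> count=1 queue=[] holders={T4}
Step 8: wait(T2) -> count=0 queue=[] holders={T2,T4}
Step 9: signal(T4) -> count=1 queue=[] holders={T2}
Step 10: wait(T5) -> count=0 queue=[] holders={T2,T5}
Step 11: wait(T4) -> count=0 queue=[T4] holders={T2,T5}
Step 12: signal(T5) -> count=0 queue=[] holders={T2,T4}
Step 13: signal(T4) -> count=1 queue=[] holders={T2}
Step 14: signal(T2) -> count=2 queue=[] holders={none}
Step 15: wait(T4) -> count=1 queue=[] holders={T4}
Step 16: signal(T4) -> count=2 queue=[] holders={none}
Final holders: none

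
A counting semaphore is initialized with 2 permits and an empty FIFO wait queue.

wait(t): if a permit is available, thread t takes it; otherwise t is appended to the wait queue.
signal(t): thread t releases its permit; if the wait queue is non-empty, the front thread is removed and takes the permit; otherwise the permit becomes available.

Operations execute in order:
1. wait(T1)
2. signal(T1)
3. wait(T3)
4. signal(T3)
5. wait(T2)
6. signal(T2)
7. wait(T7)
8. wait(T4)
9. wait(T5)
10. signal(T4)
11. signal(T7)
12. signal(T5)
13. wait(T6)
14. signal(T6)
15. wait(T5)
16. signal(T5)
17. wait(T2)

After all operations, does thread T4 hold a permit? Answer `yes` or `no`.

Step 1: wait(T1) -> count=1 queue=[] holders={T1}
Step 2: signal(T1) -> count=2 queue=[] holders={none}
Step 3: wait(T3) -> count=1 queue=[] holders={T3}
Step 4: signal(T3) -> count=2 queue=[] holders={none}
Step 5: wait(T2) -> count=1 queue=[] holders={T2}
Step 6: signal(T2) -> count=2 queue=[] holders={none}
Step 7: wait(T7) -> count=1 queue=[] holders={T7}
Step 8: wait(T4) -> count=0 queue=[] holders={T4,T7}
Step 9: wait(T5) -> count=0 queue=[T5] holders={T4,T7}
Step 10: signal(T4) -> count=0 queue=[] holders={T5,T7}
Step 11: signal(T7) -> count=1 queue=[] holders={T5}
Step 12: signal(T5) -> count=2 queue=[] holders={none}
Step 13: wait(T6) -> count=1 queue=[] holders={T6}
Step 14: signal(T6) -> count=2 queue=[] holders={none}
Step 15: wait(T5) -> count=1 queue=[] holders={T5}
Step 16: signal(T5) -> count=2 queue=[] holders={none}
Step 17: wait(T2) -> count=1 queue=[] holders={T2}
Final holders: {T2} -> T4 not in holders

Answer: no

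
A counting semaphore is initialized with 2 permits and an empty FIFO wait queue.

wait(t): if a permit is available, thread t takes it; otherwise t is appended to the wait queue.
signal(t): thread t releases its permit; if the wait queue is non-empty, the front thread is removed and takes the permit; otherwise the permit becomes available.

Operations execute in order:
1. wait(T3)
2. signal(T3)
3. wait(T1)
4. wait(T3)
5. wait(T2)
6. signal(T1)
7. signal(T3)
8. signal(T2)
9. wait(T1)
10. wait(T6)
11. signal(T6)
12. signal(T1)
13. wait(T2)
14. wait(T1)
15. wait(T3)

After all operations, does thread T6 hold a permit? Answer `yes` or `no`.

Answer: no

Derivation:
Step 1: wait(T3) -> count=1 queue=[] holders={T3}
Step 2: signal(T3) -> count=2 queue=[] holders={none}
Step 3: wait(T1) -> count=1 queue=[] holders={T1}
Step 4: wait(T3) -> count=0 queue=[] holders={T1,T3}
Step 5: wait(T2) -> count=0 queue=[T2] holders={T1,T3}
Step 6: signal(T1) -> count=0 queue=[] holders={T2,T3}
Step 7: signal(T3) -> count=1 queue=[] holders={T2}
Step 8: signal(T2) -> count=2 queue=[] holders={none}
Step 9: wait(T1) -> count=1 queue=[] holders={T1}
Step 10: wait(T6) -> count=0 queue=[] holders={T1,T6}
Step 11: signal(T6) -> count=1 queue=[] holders={T1}
Step 12: signal(T1) -> count=2 queue=[] holders={none}
Step 13: wait(T2) -> count=1 queue=[] holders={T2}
Step 14: wait(T1) -> count=0 queue=[] holders={T1,T2}
Step 15: wait(T3) -> count=0 queue=[T3] holders={T1,T2}
Final holders: {T1,T2} -> T6 not in holders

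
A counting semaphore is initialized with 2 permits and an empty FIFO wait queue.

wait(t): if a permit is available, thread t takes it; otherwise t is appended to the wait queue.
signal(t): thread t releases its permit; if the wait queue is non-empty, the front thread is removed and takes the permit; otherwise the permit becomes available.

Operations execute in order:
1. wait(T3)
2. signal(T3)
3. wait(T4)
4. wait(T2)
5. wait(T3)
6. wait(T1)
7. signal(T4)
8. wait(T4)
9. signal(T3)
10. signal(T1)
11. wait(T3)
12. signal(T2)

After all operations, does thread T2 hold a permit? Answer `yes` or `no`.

Step 1: wait(T3) -> count=1 queue=[] holders={T3}
Step 2: signal(T3) -> count=2 queue=[] holders={none}
Step 3: wait(T4) -> count=1 queue=[] holders={T4}
Step 4: wait(T2) -> count=0 queue=[] holders={T2,T4}
Step 5: wait(T3) -> count=0 queue=[T3] holders={T2,T4}
Step 6: wait(T1) -> count=0 queue=[T3,T1] holders={T2,T4}
Step 7: signal(T4) -> count=0 queue=[T1] holders={T2,T3}
Step 8: wait(T4) -> count=0 queue=[T1,T4] holders={T2,T3}
Step 9: signal(T3) -> count=0 queue=[T4] holders={T1,T2}
Step 10: signal(T1) -> count=0 queue=[] holders={T2,T4}
Step 11: wait(T3) -> count=0 queue=[T3] holders={T2,T4}
Step 12: signal(T2) -> count=0 queue=[] holders={T3,T4}
Final holders: {T3,T4} -> T2 not in holders

Answer: no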